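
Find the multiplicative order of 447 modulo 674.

Since 447 ∈ (Z/674Z)^×, its order divides φ(674) = φ(2)·φ(337) = 1·336 = 336 = 2^4 · 3 · 7.
Divisors of 336: 1, 2, 3, 4, 6, 7, 8, 12, 14, 16, 21, 24, 28, 42, 48, 56, 84, 112, 168, 336.
Check 447^d mod 674 for each divisor in increasing order:
447^1 ≡ 447 (mod 674)
447^2 ≡ 305 (mod 674)
447^3 ≡ 187 (mod 674)
447^4 ≡ 13 (mod 674)
447^6 ≡ 595 (mod 674)
447^7 ≡ 409 (mod 674)
447^8 ≡ 169 (mod 674)
447^12 ≡ 175 (mod 674)
447^14 ≡ 129 (mod 674)
447^16 ≡ 253 (mod 674)
447^21 ≡ 189 (mod 674)
447^24 ≡ 295 (mod 674)
447^28 ≡ 465 (mod 674)
447^42 ≡ 673 (mod 674)
447^48 ≡ 79 (mod 674)
447^56 ≡ 545 (mod 674)
447^84 ≡ 1 (mod 674) ✓
So ord_674(447) = 84.

84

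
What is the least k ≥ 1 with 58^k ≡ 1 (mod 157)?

26

Since 58 ∈ (Z/157Z)^×, its order divides φ(157) = 157 − 1 = 156 = 2^2 · 3 · 13.
Divisors of 156: 1, 2, 3, 4, 6, 12, 13, 26, 39, 52, 78, 156.
Test each divisor d:
58^1 ≡ 58 (mod 157)
58^2 ≡ 67 (mod 157)
58^3 ≡ 118 (mod 157)
58^4 ≡ 93 (mod 157)
58^6 ≡ 108 (mod 157)
58^12 ≡ 46 (mod 157)
58^13 ≡ 156 (mod 157)
58^26 ≡ 1 (mod 157) ✓
Hence ord(58) = 26.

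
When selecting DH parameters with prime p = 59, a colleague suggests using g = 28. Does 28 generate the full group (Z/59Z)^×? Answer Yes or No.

No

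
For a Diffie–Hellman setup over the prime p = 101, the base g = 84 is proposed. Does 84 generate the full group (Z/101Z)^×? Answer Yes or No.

No

φ(101) = 101 − 1 = 100 = 2^2 · 5^2.
It suffices to check that the order of 84 is not a proper divisor of 100: compute 84^(100/q) for q ∈ {2, 5}.
84^50 ≡ 1 (mod 101)  [q = 2: ≡ 1 ✗]
84^20 ≡ 1 (mod 101)  [q = 5: ≡ 1 ✗]
Since 84^50 ≡ 1, the order of 84 divides 50 < 100, so 84 is not a primitive root.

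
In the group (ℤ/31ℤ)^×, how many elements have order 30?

8

φ(31) = 31 − 1 = 30 = 2 · 3 · 5.
(Z/31Z)^× is cyclic (|G| = 30); a cyclic group of order m has exactly φ(d) elements of each order d | m, and none otherwise.
30 = 2 · 3 · 5 divides 30, and φ(30) = 8.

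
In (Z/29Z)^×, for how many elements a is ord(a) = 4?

2

φ(29) = 29 − 1 = 28 = 2^2 · 7.
In a cyclic group of order 28, there are φ(d) elements of order d for each divisor d of 28, and zero for non-divisors.
4 = 2^2 divides 28, and φ(4) = 2.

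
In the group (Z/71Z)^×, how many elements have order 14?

6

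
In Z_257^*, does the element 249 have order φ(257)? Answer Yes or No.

No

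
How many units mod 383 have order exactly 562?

0

φ(383) = 383 − 1 = 382 = 2 · 191.
Since (Z/383Z)^× is cyclic of order 382, the number of elements of order d is φ(d) when d | 382 and 0 otherwise.
562 does not divide 382, so no element of (Z/383Z)^× has order 562.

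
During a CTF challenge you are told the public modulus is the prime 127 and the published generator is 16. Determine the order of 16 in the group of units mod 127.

7

By Lagrange's theorem, ord_127(16) divides φ(127) = 127 − 1 = 126 = 2 · 3^2 · 7.
Divisors of 126: 1, 2, 3, 6, 7, 9, 14, 18, 21, 42, 63, 126.
Test each divisor d:
16^1 ≡ 16 (mod 127)
16^2 ≡ 2 (mod 127)
16^3 ≡ 32 (mod 127)
16^6 ≡ 8 (mod 127)
16^7 ≡ 1 (mod 127) ✓
Hence ord(16) = 7.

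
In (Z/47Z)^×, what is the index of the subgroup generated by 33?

Since 33 ∈ (Z/47Z)^×, its order divides φ(47) = 47 − 1 = 46 = 2 · 23.
Divisors of 46: 1, 2, 23, 46.
Compute 33^d (mod 47) for the divisors d until we hit 1:
33^1 ≡ 33 (mod 47)
33^2 ≡ 8 (mod 47)
33^23 ≡ 46 (mod 47)
33^46 ≡ 1 (mod 47) ✓
Thus |⟨33⟩| = ord(33) = 46.
[(Z/47Z)^× : ⟨33⟩] = 46/46 = 1.

1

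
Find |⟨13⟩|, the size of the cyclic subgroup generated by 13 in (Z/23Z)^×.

By Lagrange's theorem, ord_23(13) divides φ(23) = 23 − 1 = 22 = 2 · 11.
Divisors of 22: 1, 2, 11, 22.
Test each divisor d:
13^1 ≡ 13 (mod 23)
13^2 ≡ 8 (mod 23)
13^11 ≡ 1 (mod 23) ✓
Therefore the multiplicative order of 13 modulo 23 is 11.

11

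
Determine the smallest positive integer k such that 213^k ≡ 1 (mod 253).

ord(213) | φ(253) = φ(11·23) = (11−1)·(23−1) = 10·22 = 220 = 2^2 · 5 · 11.
Divisors of 220: 1, 2, 4, 5, 10, 11, 20, 22, 44, 55, 110, 220.
Compute 213^d (mod 253) for the divisors d until we hit 1:
213^1 ≡ 213 (mod 253)
213^2 ≡ 82 (mod 253)
213^4 ≡ 146 (mod 253)
213^5 ≡ 232 (mod 253)
213^10 ≡ 188 (mod 253)
213^11 ≡ 70 (mod 253)
213^20 ≡ 177 (mod 253)
213^22 ≡ 93 (mod 253)
213^44 ≡ 47 (mod 253)
213^55 ≡ 1 (mod 253) ✓
So ord_253(213) = 55.

55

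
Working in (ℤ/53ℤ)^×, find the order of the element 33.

The order of 33 must divide φ(53) = 53 − 1 = 52 = 2^2 · 13.
Divisors of 52: 1, 2, 4, 13, 26, 52.
Compute 33^d (mod 53) for the divisors d until we hit 1:
33^1 ≡ 33 (mod 53)
33^2 ≡ 29 (mod 53)
33^4 ≡ 46 (mod 53)
33^13 ≡ 23 (mod 53)
33^26 ≡ 52 (mod 53)
33^52 ≡ 1 (mod 53) ✓
Hence ord(33) = 52.

52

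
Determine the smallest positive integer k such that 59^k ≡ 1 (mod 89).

88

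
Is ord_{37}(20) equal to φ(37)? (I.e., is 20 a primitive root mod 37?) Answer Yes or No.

Yes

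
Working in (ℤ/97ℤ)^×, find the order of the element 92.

96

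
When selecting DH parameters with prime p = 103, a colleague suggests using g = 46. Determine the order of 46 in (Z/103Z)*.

3

ord(46) | φ(103) = 103 − 1 = 102 = 2 · 3 · 17.
Divisors of 102: 1, 2, 3, 6, 17, 34, 51, 102.
Compute 46^d (mod 103) for the divisors d until we hit 1:
46^1 ≡ 46
46^2 ≡ 56
46^3 ≡ 1
The smallest such exponent is 3, so the order of 46 is 3.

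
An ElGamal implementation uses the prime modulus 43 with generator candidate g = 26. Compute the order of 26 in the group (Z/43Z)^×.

ord(26) | φ(43) = 43 − 1 = 42 = 2 · 3 · 7.
Divisors of 42: 1, 2, 3, 6, 7, 14, 21, 42.
Check 26^d mod 43 for each divisor in increasing order:
26^1 ≡ 26 (mod 43)
26^2 ≡ 31 (mod 43)
26^3 ≡ 32 (mod 43)
26^6 ≡ 35 (mod 43)
26^7 ≡ 7 (mod 43)
26^14 ≡ 6 (mod 43)
26^21 ≡ 42 (mod 43)
26^42 ≡ 1 (mod 43) ✓
Therefore the multiplicative order of 26 modulo 43 is 42.

42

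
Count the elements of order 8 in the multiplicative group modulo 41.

4

φ(41) = 41 − 1 = 40 = 2^3 · 5.
Since (Z/41Z)^× is cyclic of order 40, the number of elements of order d is φ(d) when d | 40 and 0 otherwise.
8 = 2^3 divides 40, and φ(8) = 4.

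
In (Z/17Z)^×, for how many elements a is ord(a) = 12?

φ(17) = 17 − 1 = 16 = 2^4.
Since (Z/17Z)^× is cyclic of order 16, the number of elements of order d is φ(d) when d | 16 and 0 otherwise.
Here 16 is not a multiple of 12, so there are no elements of order 12.

0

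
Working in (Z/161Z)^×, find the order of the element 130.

66

Since 130 ∈ (Z/161Z)^×, its order divides φ(161) = φ(7·23) = (7−1)·(23−1) = 6·22 = 132 = 2^2 · 3 · 11.
Divisors of 132: 1, 2, 3, 4, 6, 11, 12, 22, 33, 44, 66, 132.
Evaluate successive powers at the divisors of 132:
130^1 ≡ 130 (mod 161)
130^2 ≡ 156 (mod 161)
130^3 ≡ 155 (mod 161)
130^4 ≡ 25 (mod 161)
130^6 ≡ 36 (mod 161)
130^11 ≡ 114 (mod 161)
130^12 ≡ 8 (mod 161)
130^22 ≡ 116 (mod 161)
130^33 ≡ 22 (mod 161)
130^44 ≡ 93 (mod 161)
130^66 ≡ 1 (mod 161) ✓
Therefore the multiplicative order of 130 modulo 161 is 66.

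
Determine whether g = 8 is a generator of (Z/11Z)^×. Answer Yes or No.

Yes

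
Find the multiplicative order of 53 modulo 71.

70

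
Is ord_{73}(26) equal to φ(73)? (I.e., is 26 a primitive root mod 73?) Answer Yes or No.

Yes

φ(73) = 73 − 1 = 72 = 2^3 · 3^2.
An element g generates (Z/73Z)^× iff g^(72/q) ≢ 1 (mod 73) for each prime q ∈ {2, 3}.
26^36 ≡ 72 (mod 73)  [q = 2: ≢ 1 ✓]
26^24 ≡ 8 (mod 73)  [q = 3: ≢ 1 ✓]
All checks pass, so 26 has order 72 and is a primitive root modulo 73.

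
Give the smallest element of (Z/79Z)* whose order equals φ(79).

3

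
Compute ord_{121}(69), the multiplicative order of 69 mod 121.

55

Since 69 ∈ (Z/121Z)^×, its order divides φ(121) = φ(11^2) = 11·(11−1) = 110 = 2 · 5 · 11.
Divisors of 110: 1, 2, 5, 10, 11, 22, 55, 110.
Evaluate successive powers at the divisors of 110:
69^1 ≡ 69
69^2 ≡ 42
69^5 ≡ 111
69^10 ≡ 100
69^11 ≡ 3
69^22 ≡ 9
69^55 ≡ 1
So ord_121(69) = 55.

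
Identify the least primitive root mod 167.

φ(167) = 167 − 1 = 166 = 2 · 83.
g is a primitive root iff g^(166/q) ≢ 1 (mod 167) for each prime q ∈ {2, 83}.
g = 2: 2^83 ≡ 1 — hits 1, so not a primitive root.
g = 3: 3^83 ≡ 1 — hits 1, so not a primitive root.
g = 4: 4^83 ≡ 1 — hits 1, so not a primitive root.
g = 5: 5^83 ≡ 166; 5^2 ≡ 25 — none is 1, so 5 is a primitive root.
Hence the least primitive root of 167 is 5.

5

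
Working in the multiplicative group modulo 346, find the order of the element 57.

43

ord(57) | φ(346) = φ(2)·φ(173) = 1·172 = 172 = 2^2 · 43.
Divisors of 172: 1, 2, 4, 43, 86, 172.
Compute 57^d (mod 346) for the divisors d until we hit 1:
57^1 ≡ 57 (mod 346)
57^2 ≡ 135 (mod 346)
57^4 ≡ 233 (mod 346)
57^43 ≡ 1 (mod 346) ✓
The smallest such exponent is 43, so the order of 57 is 43.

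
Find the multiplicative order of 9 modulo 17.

8

The order of 9 must divide φ(17) = 17 − 1 = 16 = 2^4.
Divisors of 16: 1, 2, 4, 8, 16.
Check 9^d mod 17 for each divisor in increasing order:
9^1 ≡ 9 (mod 17)
9^2 ≡ 13 (mod 17)
9^4 ≡ 16 (mod 17)
9^8 ≡ 1 (mod 17) ✓
So ord_17(9) = 8.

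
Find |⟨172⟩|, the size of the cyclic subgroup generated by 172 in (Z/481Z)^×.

36

The order of 172 must divide φ(481) = φ(13·37) = (13−1)·(37−1) = 12·36 = 432 = 2^4 · 3^3.
Divisors of 432: 1, 2, 3, 4, 6, 8, 9, 12, 16, 18, 24, 27, 36, 48, 54, 72, 108, 144, 216, 432.
Evaluate successive powers at the divisors of 432:
172^1 ≡ 172
172^2 ≡ 243
172^3 ≡ 430
172^4 ≡ 367
172^6 ≡ 196
172^8 ≡ 9
172^9 ≡ 105
172^12 ≡ 417
172^16 ≡ 81
172^18 ≡ 443
172^24 ≡ 248
172^27 ≡ 339
172^36 ≡ 1
Therefore the multiplicative order of 172 modulo 481 is 36.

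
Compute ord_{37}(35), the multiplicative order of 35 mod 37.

36

ord(35) | φ(37) = 37 − 1 = 36 = 2^2 · 3^2.
Divisors of 36: 1, 2, 3, 4, 6, 9, 12, 18, 36.
Compute 35^d (mod 37) for the divisors d until we hit 1:
35^1 ≡ 35 (mod 37)
35^2 ≡ 4 (mod 37)
35^3 ≡ 29 (mod 37)
35^4 ≡ 16 (mod 37)
35^6 ≡ 27 (mod 37)
35^9 ≡ 6 (mod 37)
35^12 ≡ 26 (mod 37)
35^18 ≡ 36 (mod 37)
35^36 ≡ 1 (mod 37) ✓
So ord_37(35) = 36.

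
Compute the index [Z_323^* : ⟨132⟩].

72

Since 132 ∈ (Z/323Z)^×, its order divides φ(323) = φ(17·19) = (17−1)·(19−1) = 16·18 = 288 = 2^5 · 3^2.
Divisors of 288: 1, 2, 3, 4, 6, 8, 9, 12, 16, 18, 24, 32, 36, 48, 72, 96, 144, 288.
Evaluate successive powers at the divisors of 288:
132^1 ≡ 132
132^2 ≡ 305
132^3 ≡ 208
132^4 ≡ 1
Thus |⟨132⟩| = ord(132) = 4.
[(Z/323Z)^× : ⟨132⟩] = 288/4 = 72.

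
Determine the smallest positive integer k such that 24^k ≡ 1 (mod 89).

88

By Lagrange's theorem, ord_89(24) divides φ(89) = 89 − 1 = 88 = 2^3 · 11.
Divisors of 88: 1, 2, 4, 8, 11, 22, 44, 88.
Test each divisor d:
24^1 ≡ 24
24^2 ≡ 42
24^4 ≡ 73
24^8 ≡ 78
24^11 ≡ 37
24^22 ≡ 34
24^44 ≡ 88
24^88 ≡ 1
So ord_89(24) = 88.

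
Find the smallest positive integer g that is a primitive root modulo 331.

3

φ(331) = 331 − 1 = 330 = 2 · 3 · 5 · 11.
Test candidates g = 2, 3, … against the prime factors q ∈ {2, 3, 5, 11} of φ(331): g is a generator iff g^(330/q) ≢ 1 for every such q.
g = 2: 2^165 ≡ 330; 2^110 ≡ 299; 2^66 ≡ 64; 2^30 ≡ 1 — hits 1, so not a primitive root.
g = 3: 3^165 ≡ 330; 3^110 ≡ 299; 3^66 ≡ 64; 3^30 ≡ 270 — none is 1, so 3 is a primitive root.
The smallest primitive root modulo 331 is 3.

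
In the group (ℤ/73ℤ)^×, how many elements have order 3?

φ(73) = 73 − 1 = 72 = 2^3 · 3^2.
In a cyclic group of order 72, there are φ(d) elements of order d for each divisor d of 72, and zero for non-divisors.
3 | 72, and φ(3) = 3 − 1 = 2.

2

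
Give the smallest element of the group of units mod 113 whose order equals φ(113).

3

φ(113) = 113 − 1 = 112 = 2^4 · 7.
g is a primitive root iff g^(112/q) ≢ 1 (mod 113) for each prime q ∈ {2, 7}.
g = 2: 2^56 ≡ 1 — hits 1, so not a primitive root.
g = 3: 3^56 ≡ 112; 3^16 ≡ 49 — none is 1, so 3 is a primitive root.
The smallest primitive root modulo 113 is 3.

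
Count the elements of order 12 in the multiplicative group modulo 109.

4

φ(109) = 109 − 1 = 108 = 2^2 · 3^3.
(Z/109Z)^× is cyclic (|G| = 108); a cyclic group of order m has exactly φ(d) elements of each order d | m, and none otherwise.
12 = 2^2 · 3 divides 108, and φ(12) = 4.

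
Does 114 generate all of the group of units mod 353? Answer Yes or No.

Yes

φ(353) = 353 − 1 = 352 = 2^5 · 11.
It suffices to check that the order of 114 is not a proper divisor of 352: compute 114^(352/q) for q ∈ {2, 11}.
114^176 ≡ 352 (mod 353)  [q = 2: ≢ 1 ✓]
114^32 ≡ 337 (mod 353)  [q = 11: ≢ 1 ✓]
None equal 1, so ord_353(114) = 352: 114 is a primitive root.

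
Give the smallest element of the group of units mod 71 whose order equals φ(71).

7

φ(71) = 71 − 1 = 70 = 2 · 5 · 7.
Test candidates g = 2, 3, … against the prime factors q ∈ {2, 5, 7} of φ(71): g is a generator iff g^(70/q) ≢ 1 for every such q.
g = 2: 2^35 ≡ 1 — hits 1, so not a primitive root.
g = 3: 3^35 ≡ 1 — hits 1, so not a primitive root.
g = 4: 4^35 ≡ 1 — hits 1, so not a primitive root.
g = 5: 5^35 ≡ 1 — hits 1, so not a primitive root.
g = 6: 6^35 ≡ 1 — hits 1, so not a primitive root.
g = 7: 7^35 ≡ 70; 7^14 ≡ 54; 7^10 ≡ 45 — none is 1, so 7 is a primitive root.
So 7 is the smallest generator of (Z/71Z)^×.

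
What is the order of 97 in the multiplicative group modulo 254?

Since 97 ∈ (Z/254Z)^×, its order divides φ(254) = φ(2)·φ(127) = 1·126 = 126 = 2 · 3^2 · 7.
Divisors of 126: 1, 2, 3, 6, 7, 9, 14, 18, 21, 42, 63, 126.
Test each divisor d:
97^1 ≡ 97 (mod 254)
97^2 ≡ 11 (mod 254)
97^3 ≡ 51 (mod 254)
97^6 ≡ 61 (mod 254)
97^7 ≡ 75 (mod 254)
97^9 ≡ 63 (mod 254)
97^14 ≡ 37 (mod 254)
97^18 ≡ 159 (mod 254)
97^21 ≡ 235 (mod 254)
97^42 ≡ 107 (mod 254)
97^63 ≡ 253 (mod 254)
97^126 ≡ 1 (mod 254) ✓
Hence ord(97) = 126.

126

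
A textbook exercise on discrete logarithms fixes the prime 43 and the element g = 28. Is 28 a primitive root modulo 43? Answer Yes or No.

Yes

φ(43) = 43 − 1 = 42 = 2 · 3 · 7.
Test 28^(42/q) mod 43 for each prime factor q of 42:
28^21 ≡ 42 (mod 43)  [q = 2: ≢ 1 ✓]
28^14 ≡ 6 (mod 43)  [q = 3: ≢ 1 ✓]
28^6 ≡ 11 (mod 43)  [q = 7: ≢ 1 ✓]
None equal 1, so ord_43(28) = 42: 28 is a primitive root.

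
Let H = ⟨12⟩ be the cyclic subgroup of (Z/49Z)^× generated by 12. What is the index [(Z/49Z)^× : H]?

1

By Lagrange's theorem, ord_49(12) divides φ(49) = φ(7^2) = 7·(7−1) = 42 = 2 · 3 · 7.
Divisors of 42: 1, 2, 3, 6, 7, 14, 21, 42.
Evaluate successive powers at the divisors of 42:
12^1 ≡ 12 (mod 49)
12^2 ≡ 46 (mod 49)
12^3 ≡ 13 (mod 49)
12^6 ≡ 22 (mod 49)
12^7 ≡ 19 (mod 49)
12^14 ≡ 18 (mod 49)
12^21 ≡ 48 (mod 49)
12^42 ≡ 1 (mod 49) ✓
Thus |⟨12⟩| = ord(12) = 42.
Index = |(Z/49Z)^×| / |⟨12⟩| = 42 / 42 = 1.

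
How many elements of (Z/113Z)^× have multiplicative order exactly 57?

φ(113) = 113 − 1 = 112 = 2^4 · 7.
(Z/113Z)^× is cyclic (|G| = 112); a cyclic group of order m has exactly φ(d) elements of each order d | m, and none otherwise.
Here 112 is not a multiple of 57, so there are no elements of order 57.

0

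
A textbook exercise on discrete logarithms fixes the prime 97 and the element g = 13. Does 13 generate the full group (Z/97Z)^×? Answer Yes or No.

φ(97) = 97 − 1 = 96 = 2^5 · 3.
An element g generates (Z/97Z)^× iff g^(96/q) ≢ 1 (mod 97) for each prime q ∈ {2, 3}.
13^48 ≡ 96 (mod 97)  [q = 2: ≢ 1 ✓]
13^32 ≡ 35 (mod 97)  [q = 3: ≢ 1 ✓]
All checks pass, so 13 has order 96 and is a primitive root modulo 97.

Yes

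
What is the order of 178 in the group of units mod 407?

90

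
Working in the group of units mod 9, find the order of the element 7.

3

The order of 7 must divide φ(9) = φ(3^2) = 3·(3−1) = 6 = 2 · 3.
Divisors of 6: 1, 2, 3, 6.
Evaluate successive powers at the divisors of 6:
7^1 ≡ 7 (mod 9)
7^2 ≡ 4 (mod 9)
7^3 ≡ 1 (mod 9) ✓
So ord_9(7) = 3.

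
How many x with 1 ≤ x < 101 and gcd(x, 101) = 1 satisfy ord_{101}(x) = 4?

φ(101) = 101 − 1 = 100 = 2^2 · 5^2.
(Z/101Z)^× is cyclic (|G| = 100); a cyclic group of order m has exactly φ(d) elements of each order d | m, and none otherwise.
4 = 2^2 divides 100, and φ(4) = 2.

2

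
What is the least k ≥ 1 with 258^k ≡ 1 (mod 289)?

By Lagrange's theorem, ord_289(258) divides φ(289) = φ(17^2) = 17·(17−1) = 272 = 2^4 · 17.
Divisors of 272: 1, 2, 4, 8, 16, 17, 34, 68, 136, 272.
Check 258^d mod 289 for each divisor in increasing order:
258^1 ≡ 258 (mod 289)
258^2 ≡ 94 (mod 289)
258^4 ≡ 166 (mod 289)
258^8 ≡ 101 (mod 289)
258^16 ≡ 86 (mod 289)
258^17 ≡ 224 (mod 289)
258^34 ≡ 179 (mod 289)
258^68 ≡ 251 (mod 289)
258^136 ≡ 288 (mod 289)
258^272 ≡ 1 (mod 289) ✓
The smallest such exponent is 272, so the order of 258 is 272.

272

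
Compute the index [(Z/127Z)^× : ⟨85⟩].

1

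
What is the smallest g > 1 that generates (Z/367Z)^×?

6

φ(367) = 367 − 1 = 366 = 2 · 3 · 61.
Test candidates g = 2, 3, … against the prime factors q ∈ {2, 3, 61} of φ(367): g is a generator iff g^(366/q) ≢ 1 for every such q.
g = 2: 2^183 ≡ 1 — hits 1, so not a primitive root.
g = 3: 3^183 ≡ 366; 3^122 ≡ 1 — hits 1, so not a primitive root.
g = 4: 4^183 ≡ 1 — hits 1, so not a primitive root.
g = 5: 5^183 ≡ 366; 5^122 ≡ 1 — hits 1, so not a primitive root.
g = 6: 6^183 ≡ 366; 6^122 ≡ 283; 6^6 ≡ 47 — none is 1, so 6 is a primitive root.
The smallest primitive root modulo 367 is 6.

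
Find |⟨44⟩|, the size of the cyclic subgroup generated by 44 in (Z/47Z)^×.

46

Since 44 ∈ (Z/47Z)^×, its order divides φ(47) = 47 − 1 = 46 = 2 · 23.
Divisors of 46: 1, 2, 23, 46.
Compute 44^d (mod 47) for the divisors d until we hit 1:
44^1 ≡ 44 (mod 47)
44^2 ≡ 9 (mod 47)
44^23 ≡ 46 (mod 47)
44^46 ≡ 1 (mod 47) ✓
So ord_47(44) = 46.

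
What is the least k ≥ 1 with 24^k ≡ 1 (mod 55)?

10

ord(24) | φ(55) = φ(5·11) = (5−1)·(11−1) = 4·10 = 40 = 2^3 · 5.
Divisors of 40: 1, 2, 4, 5, 8, 10, 20, 40.
Test each divisor d:
24^1 ≡ 24 (mod 55)
24^2 ≡ 26 (mod 55)
24^4 ≡ 16 (mod 55)
24^5 ≡ 54 (mod 55)
24^8 ≡ 36 (mod 55)
24^10 ≡ 1 (mod 55) ✓
Therefore the multiplicative order of 24 modulo 55 is 10.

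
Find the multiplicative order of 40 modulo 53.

The order of 40 must divide φ(53) = 53 − 1 = 52 = 2^2 · 13.
Divisors of 52: 1, 2, 4, 13, 26, 52.
Test each divisor d:
40^1 ≡ 40 (mod 53)
40^2 ≡ 10 (mod 53)
40^4 ≡ 47 (mod 53)
40^13 ≡ 52 (mod 53)
40^26 ≡ 1 (mod 53) ✓
Therefore the multiplicative order of 40 modulo 53 is 26.

26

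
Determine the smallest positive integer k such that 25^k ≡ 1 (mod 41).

10

ord(25) | φ(41) = 41 − 1 = 40 = 2^3 · 5.
Divisors of 40: 1, 2, 4, 5, 8, 10, 20, 40.
Evaluate successive powers at the divisors of 40:
25^1 ≡ 25 (mod 41)
25^2 ≡ 10 (mod 41)
25^4 ≡ 18 (mod 41)
25^5 ≡ 40 (mod 41)
25^8 ≡ 37 (mod 41)
25^10 ≡ 1 (mod 41) ✓
The smallest such exponent is 10, so the order of 25 is 10.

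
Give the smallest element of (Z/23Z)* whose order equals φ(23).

φ(23) = 23 − 1 = 22 = 2 · 11.
g is a primitive root iff g^(22/q) ≢ 1 (mod 23) for each prime q ∈ {2, 11}.
g = 2: 2^11 ≡ 1 — hits 1, so not a primitive root.
g = 3: 3^11 ≡ 1 — hits 1, so not a primitive root.
g = 4: 4^11 ≡ 1 — hits 1, so not a primitive root.
g = 5: 5^11 ≡ 22; 5^2 ≡ 2 — none is 1, so 5 is a primitive root.
The smallest primitive root modulo 23 is 5.

5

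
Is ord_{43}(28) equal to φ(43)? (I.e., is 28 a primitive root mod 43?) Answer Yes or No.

Yes

φ(43) = 43 − 1 = 42 = 2 · 3 · 7.
It suffices to check that the order of 28 is not a proper divisor of 42: compute 28^(42/q) for q ∈ {2, 3, 7}.
28^21 ≡ 42 (mod 43)  [q = 2: ≢ 1 ✓]
28^14 ≡ 6 (mod 43)  [q = 3: ≢ 1 ✓]
28^6 ≡ 11 (mod 43)  [q = 7: ≢ 1 ✓]
All checks pass, so 28 has order 42 and is a primitive root modulo 43.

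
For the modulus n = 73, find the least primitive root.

5

φ(73) = 73 − 1 = 72 = 2^3 · 3^2.
Test candidates g = 2, 3, … against the prime factors q ∈ {2, 3} of φ(73): g is a generator iff g^(72/q) ≢ 1 for every such q.
g = 2: 2^36 ≡ 1 — hits 1, so not a primitive root.
g = 3: 3^36 ≡ 1 — hits 1, so not a primitive root.
g = 4: 4^36 ≡ 1 — hits 1, so not a primitive root.
g = 5: 5^36 ≡ 72; 5^24 ≡ 8 — none is 1, so 5 is a primitive root.
Hence the least primitive root of 73 is 5.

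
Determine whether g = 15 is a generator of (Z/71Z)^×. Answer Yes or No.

φ(71) = 71 − 1 = 70 = 2 · 5 · 7.
An element g generates (Z/71Z)^× iff g^(70/q) ≢ 1 (mod 71) for each prime q ∈ {2, 5, 7}.
15^35 ≡ 1 (mod 71)  [q = 2: ≡ 1 ✗]
15^14 ≡ 25 (mod 71)  [q = 5: ≢ 1 ✓]
15^10 ≡ 48 (mod 71)  [q = 7: ≢ 1 ✓]
Since 15^35 ≡ 1, the order of 15 divides 35 < 70, so 15 is not a primitive root.

No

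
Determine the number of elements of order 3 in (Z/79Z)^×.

φ(79) = 79 − 1 = 78 = 2 · 3 · 13.
In a cyclic group of order 78, there are φ(d) elements of order d for each divisor d of 78, and zero for non-divisors.
3 | 78, and φ(3) = 3 − 1 = 2.

2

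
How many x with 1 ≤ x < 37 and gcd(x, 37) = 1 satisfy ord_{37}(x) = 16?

0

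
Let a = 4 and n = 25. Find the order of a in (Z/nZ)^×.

10

By Lagrange's theorem, ord_25(4) divides φ(25) = φ(5^2) = 5·(5−1) = 20 = 2^2 · 5.
Divisors of 20: 1, 2, 4, 5, 10, 20.
Evaluate successive powers at the divisors of 20:
4^1 ≡ 4 (mod 25)
4^2 ≡ 16 (mod 25)
4^4 ≡ 6 (mod 25)
4^5 ≡ 24 (mod 25)
4^10 ≡ 1 (mod 25) ✓
Therefore the multiplicative order of 4 modulo 25 is 10.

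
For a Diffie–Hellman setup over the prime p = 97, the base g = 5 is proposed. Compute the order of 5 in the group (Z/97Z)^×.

96

By Lagrange's theorem, ord_97(5) divides φ(97) = 97 − 1 = 96 = 2^5 · 3.
Divisors of 96: 1, 2, 3, 4, 6, 8, 12, 16, 24, 32, 48, 96.
Compute 5^d (mod 97) for the divisors d until we hit 1:
5^1 ≡ 5 (mod 97)
5^2 ≡ 25 (mod 97)
5^3 ≡ 28 (mod 97)
5^4 ≡ 43 (mod 97)
5^6 ≡ 8 (mod 97)
5^8 ≡ 6 (mod 97)
5^12 ≡ 64 (mod 97)
5^16 ≡ 36 (mod 97)
5^24 ≡ 22 (mod 97)
5^32 ≡ 35 (mod 97)
5^48 ≡ 96 (mod 97)
5^96 ≡ 1 (mod 97) ✓
Therefore the multiplicative order of 5 modulo 97 is 96.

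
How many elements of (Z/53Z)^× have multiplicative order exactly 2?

1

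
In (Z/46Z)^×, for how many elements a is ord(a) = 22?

10

φ(46) = φ(2)·φ(23) = 1·22 = 22 = 2 · 11.
Since (Z/46Z)^× is cyclic of order 22, the number of elements of order d is φ(d) when d | 22 and 0 otherwise.
22 = 2 · 11 divides 22, and φ(22) = 10.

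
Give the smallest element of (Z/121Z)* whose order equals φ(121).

φ(121) = φ(11^2) = 11·(11−1) = 110 = 2 · 5 · 11.
Test candidates g = 2, 3, … against the prime factors q ∈ {2, 5, 11} of φ(121): g is a generator iff g^(110/q) ≢ 1 for every such q.
g = 2: 2^55 ≡ 120; 2^22 ≡ 81; 2^10 ≡ 56 — none is 1, so 2 is a primitive root.
So 2 is the smallest generator of (Z/121Z)^×.

2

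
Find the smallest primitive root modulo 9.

φ(9) = φ(3^2) = 3·(3−1) = 6 = 2 · 3.
Test candidates g = 2, 3, … against the prime factors q ∈ {2, 3} of φ(9): g is a generator iff g^(6/q) ≢ 1 for every such q.
g = 2: 2^3 ≡ 8; 2^2 ≡ 4 — none is 1, so 2 is a primitive root.
Hence the least primitive root of 9 is 2.

2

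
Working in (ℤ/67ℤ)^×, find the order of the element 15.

11

The order of 15 must divide φ(67) = 67 − 1 = 66 = 2 · 3 · 11.
Divisors of 66: 1, 2, 3, 6, 11, 22, 33, 66.
Evaluate successive powers at the divisors of 66:
15^1 ≡ 15 (mod 67)
15^2 ≡ 24 (mod 67)
15^3 ≡ 25 (mod 67)
15^6 ≡ 22 (mod 67)
15^11 ≡ 1 (mod 67) ✓
Therefore the multiplicative order of 15 modulo 67 is 11.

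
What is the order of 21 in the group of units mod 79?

13

Since 21 ∈ (Z/79Z)^×, its order divides φ(79) = 79 − 1 = 78 = 2 · 3 · 13.
Divisors of 78: 1, 2, 3, 6, 13, 26, 39, 78.
Test each divisor d:
21^1 ≡ 21 (mod 79)
21^2 ≡ 46 (mod 79)
21^3 ≡ 18 (mod 79)
21^6 ≡ 8 (mod 79)
21^13 ≡ 1 (mod 79) ✓
Therefore the multiplicative order of 21 modulo 79 is 13.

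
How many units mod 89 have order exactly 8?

4

φ(89) = 89 − 1 = 88 = 2^3 · 11.
(Z/89Z)^× is cyclic (|G| = 88); a cyclic group of order m has exactly φ(d) elements of each order d | m, and none otherwise.
8 = 2^3 divides 88, and φ(8) = 4.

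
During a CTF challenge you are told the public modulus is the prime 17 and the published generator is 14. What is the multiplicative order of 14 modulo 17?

The order of 14 must divide φ(17) = 17 − 1 = 16 = 2^4.
Divisors of 16: 1, 2, 4, 8, 16.
Check 14^d mod 17 for each divisor in increasing order:
14^1 ≡ 14 (mod 17)
14^2 ≡ 9 (mod 17)
14^4 ≡ 13 (mod 17)
14^8 ≡ 16 (mod 17)
14^16 ≡ 1 (mod 17) ✓
The smallest such exponent is 16, so the order of 14 is 16.

16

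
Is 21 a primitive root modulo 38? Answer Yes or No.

Yes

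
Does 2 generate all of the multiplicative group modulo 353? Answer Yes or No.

No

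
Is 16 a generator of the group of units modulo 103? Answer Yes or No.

No

φ(103) = 103 − 1 = 102 = 2 · 3 · 17.
Test 16^(102/q) mod 103 for each prime factor q of 102:
16^51 ≡ 1 (mod 103)  [q = 2: ≡ 1 ✗]
16^34 ≡ 46 (mod 103)  [q = 3: ≢ 1 ✓]
16^6 ≡ 61 (mod 103)  [q = 17: ≢ 1 ✓]
The check at q = 2 fails, so 16 generates a proper subgroup.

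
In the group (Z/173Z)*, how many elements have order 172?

φ(173) = 173 − 1 = 172 = 2^2 · 43.
Since (Z/173Z)^× is cyclic of order 172, the number of elements of order d is φ(d) when d | 172 and 0 otherwise.
172 = 2^2 · 43 divides 172, and φ(172) = 84.

84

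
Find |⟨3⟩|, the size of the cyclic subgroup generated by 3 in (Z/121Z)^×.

By Lagrange's theorem, ord_121(3) divides φ(121) = φ(11^2) = 11·(11−1) = 110 = 2 · 5 · 11.
Divisors of 110: 1, 2, 5, 10, 11, 22, 55, 110.
Evaluate successive powers at the divisors of 110:
3^1 ≡ 3
3^2 ≡ 9
3^5 ≡ 1
Hence ord(3) = 5.

5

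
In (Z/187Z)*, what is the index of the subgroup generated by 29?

ord(29) | φ(187) = φ(11·17) = (11−1)·(17−1) = 10·16 = 160 = 2^5 · 5.
Divisors of 160: 1, 2, 4, 5, 8, 10, 16, 20, 32, 40, 80, 160.
Compute 29^d (mod 187) for the divisors d until we hit 1:
29^1 ≡ 29 (mod 187)
29^2 ≡ 93 (mod 187)
29^4 ≡ 47 (mod 187)
29^5 ≡ 54 (mod 187)
29^8 ≡ 152 (mod 187)
29^10 ≡ 111 (mod 187)
29^16 ≡ 103 (mod 187)
29^20 ≡ 166 (mod 187)
29^32 ≡ 137 (mod 187)
29^40 ≡ 67 (mod 187)
29^80 ≡ 1 (mod 187) ✓
So ord_187(29) = 80, hence |⟨29⟩| = 80.
The index is φ(187) / ord(29) = 160 / 80 = 2.

2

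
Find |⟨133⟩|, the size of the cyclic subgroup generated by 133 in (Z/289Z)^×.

272

The order of 133 must divide φ(289) = φ(17^2) = 17·(17−1) = 272 = 2^4 · 17.
Divisors of 272: 1, 2, 4, 8, 16, 17, 34, 68, 136, 272.
Evaluate successive powers at the divisors of 272:
133^1 ≡ 133 (mod 289)
133^2 ≡ 60 (mod 289)
133^4 ≡ 132 (mod 289)
133^8 ≡ 84 (mod 289)
133^16 ≡ 120 (mod 289)
133^17 ≡ 65 (mod 289)
133^34 ≡ 179 (mod 289)
133^68 ≡ 251 (mod 289)
133^136 ≡ 288 (mod 289)
133^272 ≡ 1 (mod 289) ✓
Hence ord(133) = 272.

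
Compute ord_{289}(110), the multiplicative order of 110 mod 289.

8

ord(110) | φ(289) = φ(17^2) = 17·(17−1) = 272 = 2^4 · 17.
Divisors of 272: 1, 2, 4, 8, 16, 17, 34, 68, 136, 272.
Check 110^d mod 289 for each divisor in increasing order:
110^1 ≡ 110 (mod 289)
110^2 ≡ 251 (mod 289)
110^4 ≡ 288 (mod 289)
110^8 ≡ 1 (mod 289) ✓
So ord_289(110) = 8.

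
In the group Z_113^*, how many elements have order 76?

φ(113) = 113 − 1 = 112 = 2^4 · 7.
(Z/113Z)^× is cyclic (|G| = 112); a cyclic group of order m has exactly φ(d) elements of each order d | m, and none otherwise.
Since 76 ∤ 112, the count is 0.

0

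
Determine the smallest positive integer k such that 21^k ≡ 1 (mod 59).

29

The order of 21 must divide φ(59) = 59 − 1 = 58 = 2 · 29.
Divisors of 58: 1, 2, 29, 58.
Check 21^d mod 59 for each divisor in increasing order:
21^1 ≡ 21 (mod 59)
21^2 ≡ 28 (mod 59)
21^29 ≡ 1 (mod 59) ✓
Therefore the multiplicative order of 21 modulo 59 is 29.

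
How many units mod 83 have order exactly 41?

40

φ(83) = 83 − 1 = 82 = 2 · 41.
(Z/83Z)^× is cyclic (|G| = 82); a cyclic group of order m has exactly φ(d) elements of each order d | m, and none otherwise.
41 | 82, and φ(41) = 41 − 1 = 40.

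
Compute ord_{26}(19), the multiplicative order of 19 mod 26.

12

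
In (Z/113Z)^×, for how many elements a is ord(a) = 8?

4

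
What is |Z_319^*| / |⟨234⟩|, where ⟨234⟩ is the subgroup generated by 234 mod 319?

2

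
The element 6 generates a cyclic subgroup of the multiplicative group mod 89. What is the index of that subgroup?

1

Since 6 ∈ (Z/89Z)^×, its order divides φ(89) = 89 − 1 = 88 = 2^3 · 11.
Divisors of 88: 1, 2, 4, 8, 11, 22, 44, 88.
Check 6^d mod 89 for each divisor in increasing order:
6^1 ≡ 6
6^2 ≡ 36
6^4 ≡ 50
6^8 ≡ 8
6^11 ≡ 37
6^22 ≡ 34
6^44 ≡ 88
6^88 ≡ 1
The order of 6 is 88, so the subgroup it generates has 88 elements.
[(Z/89Z)^× : ⟨6⟩] = 88/88 = 1.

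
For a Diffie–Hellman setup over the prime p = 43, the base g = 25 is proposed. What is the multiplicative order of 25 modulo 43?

The order of 25 must divide φ(43) = 43 − 1 = 42 = 2 · 3 · 7.
Divisors of 42: 1, 2, 3, 6, 7, 14, 21, 42.
Evaluate successive powers at the divisors of 42:
25^1 ≡ 25
25^2 ≡ 23
25^3 ≡ 16
25^6 ≡ 41
25^7 ≡ 36
25^14 ≡ 6
25^21 ≡ 1
Therefore the multiplicative order of 25 modulo 43 is 21.

21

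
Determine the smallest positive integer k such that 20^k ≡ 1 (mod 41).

20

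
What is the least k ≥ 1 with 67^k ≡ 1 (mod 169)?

156

The order of 67 must divide φ(169) = φ(13^2) = 13·(13−1) = 156 = 2^2 · 3 · 13.
Divisors of 156: 1, 2, 3, 4, 6, 12, 13, 26, 39, 52, 78, 156.
Evaluate successive powers at the divisors of 156:
67^1 ≡ 67
67^2 ≡ 95
67^3 ≡ 112
67^4 ≡ 68
67^6 ≡ 38
67^12 ≡ 92
67^13 ≡ 80
67^26 ≡ 147
67^39 ≡ 99
67^52 ≡ 146
67^78 ≡ 168
67^156 ≡ 1
Hence ord(67) = 156.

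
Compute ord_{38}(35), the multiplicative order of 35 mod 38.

9

The order of 35 must divide φ(38) = φ(2)·φ(19) = 1·18 = 18 = 2 · 3^2.
Divisors of 18: 1, 2, 3, 6, 9, 18.
Evaluate successive powers at the divisors of 18:
35^1 ≡ 35
35^2 ≡ 9
35^3 ≡ 11
35^6 ≡ 7
35^9 ≡ 1
Hence ord(35) = 9.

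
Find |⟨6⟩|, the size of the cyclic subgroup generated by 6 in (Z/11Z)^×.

The order of 6 must divide φ(11) = 11 − 1 = 10 = 2 · 5.
Divisors of 10: 1, 2, 5, 10.
Check 6^d mod 11 for each divisor in increasing order:
6^1 ≡ 6
6^2 ≡ 3
6^5 ≡ 10
6^10 ≡ 1
So ord_11(6) = 10.

10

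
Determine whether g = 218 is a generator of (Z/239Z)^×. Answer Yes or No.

φ(239) = 239 − 1 = 238 = 2 · 7 · 17.
An element g generates (Z/239Z)^× iff g^(238/q) ≢ 1 (mod 239) for each prime q ∈ {2, 7, 17}.
218^119 ≡ 1 (mod 239)  [q = 2: ≡ 1 ✗]
218^34 ≡ 100 (mod 239)  [q = 7: ≢ 1 ✓]
218^14 ≡ 40 (mod 239)  [q = 17: ≢ 1 ✓]
218^119 ≡ 1 shows ord(218) | 119, strictly less than φ(239); not a primitive root.

No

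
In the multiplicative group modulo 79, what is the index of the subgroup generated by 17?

The order of 17 must divide φ(79) = 79 − 1 = 78 = 2 · 3 · 13.
Divisors of 78: 1, 2, 3, 6, 13, 26, 39, 78.
Evaluate successive powers at the divisors of 78:
17^1 ≡ 17
17^2 ≡ 52
17^3 ≡ 15
17^6 ≡ 67
17^13 ≡ 78
17^26 ≡ 1
The order of 17 is 26, so the subgroup it generates has 26 elements.
Index = |(Z/79Z)^×| / |⟨17⟩| = 78 / 26 = 3.

3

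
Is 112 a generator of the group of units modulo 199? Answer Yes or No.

φ(199) = 199 − 1 = 198 = 2 · 3^2 · 11.
An element g generates (Z/199Z)^× iff g^(198/q) ≢ 1 (mod 199) for each prime q ∈ {2, 3, 11}.
112^99 ≡ 1 (mod 199)  [q = 2: ≡ 1 ✗]
112^66 ≡ 92 (mod 199)  [q = 3: ≢ 1 ✓]
112^18 ≡ 188 (mod 199)  [q = 11: ≢ 1 ✓]
112^99 ≡ 1 shows ord(112) | 99, strictly less than φ(199); not a primitive root.

No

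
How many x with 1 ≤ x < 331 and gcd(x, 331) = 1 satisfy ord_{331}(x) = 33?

20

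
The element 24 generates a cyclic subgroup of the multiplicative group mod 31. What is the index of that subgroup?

1

By Lagrange's theorem, ord_31(24) divides φ(31) = 31 − 1 = 30 = 2 · 3 · 5.
Divisors of 30: 1, 2, 3, 5, 6, 10, 15, 30.
Check 24^d mod 31 for each divisor in increasing order:
24^1 ≡ 24 (mod 31)
24^2 ≡ 18 (mod 31)
24^3 ≡ 29 (mod 31)
24^5 ≡ 26 (mod 31)
24^6 ≡ 4 (mod 31)
24^10 ≡ 25 (mod 31)
24^15 ≡ 30 (mod 31)
24^30 ≡ 1 (mod 31) ✓
The order of 24 is 30, so the subgroup it generates has 30 elements.
[(Z/31Z)^× : ⟨24⟩] = 30/30 = 1.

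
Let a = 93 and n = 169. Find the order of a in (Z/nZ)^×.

156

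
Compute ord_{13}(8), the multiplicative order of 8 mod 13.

The order of 8 must divide φ(13) = 13 − 1 = 12 = 2^2 · 3.
Divisors of 12: 1, 2, 3, 4, 6, 12.
Test each divisor d:
8^1 ≡ 8
8^2 ≡ 12
8^3 ≡ 5
8^4 ≡ 1
Therefore the multiplicative order of 8 modulo 13 is 4.

4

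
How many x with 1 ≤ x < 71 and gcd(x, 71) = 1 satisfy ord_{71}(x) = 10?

4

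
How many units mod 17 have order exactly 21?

0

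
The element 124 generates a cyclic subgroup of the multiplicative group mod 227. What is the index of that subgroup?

By Lagrange's theorem, ord_227(124) divides φ(227) = 227 − 1 = 226 = 2 · 113.
Divisors of 226: 1, 2, 113, 226.
Check 124^d mod 227 for each divisor in increasing order:
124^1 ≡ 124
124^2 ≡ 167
124^113 ≡ 226
124^226 ≡ 1
Thus |⟨124⟩| = ord(124) = 226.
Index = |(Z/227Z)^×| / |⟨124⟩| = 226 / 226 = 1.

1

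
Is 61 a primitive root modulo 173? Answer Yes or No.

φ(173) = 173 − 1 = 172 = 2^2 · 43.
Test 61^(172/q) mod 173 for each prime factor q of 172:
61^86 ≡ 172 (mod 173)  [q = 2: ≢ 1 ✓]
61^4 ≡ 132 (mod 173)  [q = 43: ≢ 1 ✓]
Every test exponent gives a nontrivial residue, hence 61 generates the full group.

Yes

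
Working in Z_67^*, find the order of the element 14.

11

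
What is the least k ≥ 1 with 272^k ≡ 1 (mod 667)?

The order of 272 must divide φ(667) = φ(23·29) = (23−1)·(29−1) = 22·28 = 616 = 2^3 · 7 · 11.
Divisors of 616: 1, 2, 4, 7, 8, 11, 14, 22, 28, 44, 56, 77, 88, 154, 308, 616.
Check 272^d mod 667 for each divisor in increasing order:
272^1 ≡ 272 (mod 667)
272^2 ≡ 614 (mod 667)
272^4 ≡ 141 (mod 667)
272^7 ≡ 360 (mod 667)
272^8 ≡ 538 (mod 667)
272^11 ≡ 68 (mod 667)
272^14 ≡ 202 (mod 667)
272^22 ≡ 622 (mod 667)
272^28 ≡ 117 (mod 667)
272^44 ≡ 24 (mod 667)
272^56 ≡ 349 (mod 667)
272^77 ≡ 597 (mod 667)
272^88 ≡ 576 (mod 667)
272^154 ≡ 231 (mod 667)
272^308 ≡ 1 (mod 667) ✓
The smallest such exponent is 308, so the order of 272 is 308.

308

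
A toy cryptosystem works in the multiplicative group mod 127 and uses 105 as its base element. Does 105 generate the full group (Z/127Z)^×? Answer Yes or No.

φ(127) = 127 − 1 = 126 = 2 · 3^2 · 7.
Test 105^(126/q) mod 127 for each prime factor q of 126:
105^63 ≡ 126 (mod 127)  [q = 2: ≢ 1 ✓]
105^42 ≡ 19 (mod 127)  [q = 3: ≢ 1 ✓]
105^18 ≡ 1 (mod 127)  [q = 7: ≡ 1 ✗]
Since 105^18 ≡ 1, the order of 105 divides 18 < 126, so 105 is not a primitive root.

No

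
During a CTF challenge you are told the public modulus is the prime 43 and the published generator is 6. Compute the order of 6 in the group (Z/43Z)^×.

Since 6 ∈ (Z/43Z)^×, its order divides φ(43) = 43 − 1 = 42 = 2 · 3 · 7.
Divisors of 42: 1, 2, 3, 6, 7, 14, 21, 42.
Check 6^d mod 43 for each divisor in increasing order:
6^1 ≡ 6 (mod 43)
6^2 ≡ 36 (mod 43)
6^3 ≡ 1 (mod 43) ✓
The smallest such exponent is 3, so the order of 6 is 3.

3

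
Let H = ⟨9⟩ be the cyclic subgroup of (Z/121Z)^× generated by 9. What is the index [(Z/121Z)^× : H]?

22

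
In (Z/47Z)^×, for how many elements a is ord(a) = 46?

22

φ(47) = 47 − 1 = 46 = 2 · 23.
(Z/47Z)^× is cyclic (|G| = 46); a cyclic group of order m has exactly φ(d) elements of each order d | m, and none otherwise.
46 = 2 · 23 divides 46, and φ(46) = 22.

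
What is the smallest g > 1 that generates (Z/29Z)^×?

2

φ(29) = 29 − 1 = 28 = 2^2 · 7.
Test candidates g = 2, 3, … against the prime factors q ∈ {2, 7} of φ(29): g is a generator iff g^(28/q) ≢ 1 for every such q.
g = 2: 2^14 ≡ 28; 2^4 ≡ 16 — none is 1, so 2 is a primitive root.
Hence the least primitive root of 29 is 2.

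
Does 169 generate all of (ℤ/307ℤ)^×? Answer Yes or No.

φ(307) = 307 − 1 = 306 = 2 · 3^2 · 17.
It suffices to check that the order of 169 is not a proper divisor of 306: compute 169^(306/q) for q ∈ {2, 3, 17}.
169^153 ≡ 1 (mod 307)  [q = 2: ≡ 1 ✗]
169^102 ≡ 17 (mod 307)  [q = 3: ≢ 1 ✓]
169^18 ≡ 304 (mod 307)  [q = 17: ≢ 1 ✓]
169^153 ≡ 1 shows ord(169) | 153, strictly less than φ(307); not a primitive root.

No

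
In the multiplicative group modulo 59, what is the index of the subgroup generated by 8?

1

Since 8 ∈ (Z/59Z)^×, its order divides φ(59) = 59 − 1 = 58 = 2 · 29.
Divisors of 58: 1, 2, 29, 58.
Compute 8^d (mod 59) for the divisors d until we hit 1:
8^1 ≡ 8
8^2 ≡ 5
8^29 ≡ 58
8^58 ≡ 1
The order of 8 is 58, so the subgroup it generates has 58 elements.
[(Z/59Z)^× : ⟨8⟩] = 58/58 = 1.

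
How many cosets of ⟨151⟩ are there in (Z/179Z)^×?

The order of 151 must divide φ(179) = 179 − 1 = 178 = 2 · 89.
Divisors of 178: 1, 2, 89, 178.
Check 151^d mod 179 for each divisor in increasing order:
151^1 ≡ 151
151^2 ≡ 68
151^89 ≡ 1
The order of 151 is 89, so the subgroup it generates has 89 elements.
The index is φ(179) / ord(151) = 178 / 89 = 2.

2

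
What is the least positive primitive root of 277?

φ(277) = 277 − 1 = 276 = 2^2 · 3 · 23.
g is a primitive root iff g^(276/q) ≢ 1 (mod 277) for each prime q ∈ {2, 3, 23}.
g = 2: 2^138 ≡ 276; 2^92 ≡ 1 — hits 1, so not a primitive root.
g = 3: 3^138 ≡ 1 — hits 1, so not a primitive root.
g = 4: 4^138 ≡ 1 — hits 1, so not a primitive root.
g = 5: 5^138 ≡ 276; 5^92 ≡ 116; 5^12 ≡ 27 — none is 1, so 5 is a primitive root.
Hence the least primitive root of 277 is 5.

5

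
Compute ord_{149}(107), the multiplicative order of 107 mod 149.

37

The order of 107 must divide φ(149) = 149 − 1 = 148 = 2^2 · 37.
Divisors of 148: 1, 2, 4, 37, 74, 148.
Compute 107^d (mod 149) for the divisors d until we hit 1:
107^1 ≡ 107
107^2 ≡ 125
107^4 ≡ 129
107^37 ≡ 1
The smallest such exponent is 37, so the order of 107 is 37.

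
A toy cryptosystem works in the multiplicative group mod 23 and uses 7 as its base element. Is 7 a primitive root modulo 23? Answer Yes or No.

Yes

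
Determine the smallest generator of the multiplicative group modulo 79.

3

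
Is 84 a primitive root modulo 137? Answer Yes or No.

Yes

φ(137) = 137 − 1 = 136 = 2^3 · 17.
An element g generates (Z/137Z)^× iff g^(136/q) ≢ 1 (mod 137) for each prime q ∈ {2, 17}.
84^68 ≡ 136 (mod 137)  [q = 2: ≢ 1 ✓]
84^8 ≡ 60 (mod 137)  [q = 17: ≢ 1 ✓]
Every test exponent gives a nontrivial residue, hence 84 generates the full group.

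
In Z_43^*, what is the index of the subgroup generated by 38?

ord(38) | φ(43) = 43 − 1 = 42 = 2 · 3 · 7.
Divisors of 42: 1, 2, 3, 6, 7, 14, 21, 42.
Check 38^d mod 43 for each divisor in increasing order:
38^1 ≡ 38
38^2 ≡ 25
38^3 ≡ 4
38^6 ≡ 16
38^7 ≡ 6
38^14 ≡ 36
38^21 ≡ 1
The order of 38 is 21, so the subgroup it generates has 21 elements.
[(Z/43Z)^× : ⟨38⟩] = 42/21 = 2.

2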